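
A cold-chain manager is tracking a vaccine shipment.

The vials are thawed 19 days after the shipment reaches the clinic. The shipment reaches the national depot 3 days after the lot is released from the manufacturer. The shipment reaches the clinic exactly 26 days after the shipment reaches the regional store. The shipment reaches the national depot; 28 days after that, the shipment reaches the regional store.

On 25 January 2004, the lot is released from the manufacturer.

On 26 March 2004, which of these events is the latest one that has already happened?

The shipment reaches the clinic

The lot is released from the manufacturer: Jan 25, 2004.
The shipment reaches the national depot: Jan 25, 2004 + 3 days = Jan 28, 2004.
The shipment reaches the regional store: Jan 28, 2004 + 28 days = Feb 25, 2004.
The shipment reaches the clinic: Feb 25, 2004 + 26 days = Mar 22, 2004.
The vials are thawed: Mar 22, 2004 + 19 days = Apr 10, 2004.
Mar 26, 2004 falls between when the shipment reaches the clinic (Mar 22, 2004) and when the vials are thawed (Apr 10, 2004).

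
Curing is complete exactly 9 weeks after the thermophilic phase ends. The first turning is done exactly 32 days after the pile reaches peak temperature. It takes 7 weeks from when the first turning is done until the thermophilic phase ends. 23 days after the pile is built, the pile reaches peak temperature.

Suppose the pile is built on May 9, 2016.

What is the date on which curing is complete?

Oct 23, 2016

The pile is built: May 9, 2016.
The pile reaches peak temperature: May 9, 2016 + 23 days = Jun 1, 2016.
The first turning is done: Jun 1, 2016 + 32 days = Jul 3, 2016.
The thermophilic phase ends: Jul 3, 2016 + 7 weeks = Aug 21, 2016.
Curing is complete: Aug 21, 2016 + 9 weeks = Oct 23, 2016.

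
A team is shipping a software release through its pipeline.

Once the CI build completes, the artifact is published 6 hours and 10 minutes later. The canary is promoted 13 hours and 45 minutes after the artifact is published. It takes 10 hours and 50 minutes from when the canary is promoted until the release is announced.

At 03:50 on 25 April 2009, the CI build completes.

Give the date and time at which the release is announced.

The CI build completes: 03:50 Apr 25, 2009.
The artifact is published: 03:50 Apr 25, 2009 + 6h10m = 10:00 Apr 25, 2009.
The canary is promoted: 10:00 Apr 25, 2009 + 13h45m = 23:45 Apr 25, 2009.
The release is announced: 23:45 Apr 25, 2009 + 10h50m = 10:35 Apr 26, 2009.

10:35 on 26 April 2009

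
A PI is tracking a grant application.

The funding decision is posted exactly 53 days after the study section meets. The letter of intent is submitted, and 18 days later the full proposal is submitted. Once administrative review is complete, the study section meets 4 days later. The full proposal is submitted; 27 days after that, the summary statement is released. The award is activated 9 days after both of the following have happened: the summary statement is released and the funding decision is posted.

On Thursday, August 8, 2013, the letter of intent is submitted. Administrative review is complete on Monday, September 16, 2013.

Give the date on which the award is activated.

Thursday, November 21, 2013

The letter of intent is submitted: Aug 8, 2013.
The full proposal is submitted: Aug 8, 2013 + 18 days = Aug 26, 2013.
The summary statement is released: Aug 26, 2013 + 27 days = Sep 22, 2013.
Administrative review is complete: Sep 16, 2013.
The study section meets: Sep 16, 2013 + 4 days = Sep 20, 2013.
The funding decision is posted: Sep 20, 2013 + 53 days = Nov 12, 2013.
Both prerequisites met — the summary statement is released (Sep 22, 2013), the funding decision is posted (Nov 12, 2013); the later is Nov 12, 2013.
The award is activated: Nov 12, 2013 + 9 days = Nov 21, 2013.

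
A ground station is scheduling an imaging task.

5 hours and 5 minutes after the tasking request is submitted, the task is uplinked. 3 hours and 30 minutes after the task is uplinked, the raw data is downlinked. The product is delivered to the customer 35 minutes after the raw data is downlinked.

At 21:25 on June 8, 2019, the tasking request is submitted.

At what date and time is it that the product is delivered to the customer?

The tasking request is submitted: 21:25 Jun 8, 2019.
The task is uplinked: 21:25 Jun 8, 2019 + 5h05m = 02:30 Jun 9, 2019.
The raw data is downlinked: 02:30 Jun 9, 2019 + 3h30m = 06:00 Jun 9, 2019.
The product is delivered to the customer: 06:00 Jun 9, 2019 + 35m = 06:35 Jun 9, 2019.

06:35 on June 9, 2019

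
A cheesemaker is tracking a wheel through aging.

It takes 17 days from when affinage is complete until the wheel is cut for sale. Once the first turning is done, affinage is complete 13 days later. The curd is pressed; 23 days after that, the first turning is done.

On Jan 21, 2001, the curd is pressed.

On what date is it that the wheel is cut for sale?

Mar 15, 2001

The curd is pressed: Jan 21, 2001.
The first turning is done: Jan 21, 2001 + 23 days = Feb 13, 2001.
Affinage is complete: Feb 13, 2001 + 13 days = Feb 26, 2001.
The wheel is cut for sale: Feb 26, 2001 + 17 days = Mar 15, 2001.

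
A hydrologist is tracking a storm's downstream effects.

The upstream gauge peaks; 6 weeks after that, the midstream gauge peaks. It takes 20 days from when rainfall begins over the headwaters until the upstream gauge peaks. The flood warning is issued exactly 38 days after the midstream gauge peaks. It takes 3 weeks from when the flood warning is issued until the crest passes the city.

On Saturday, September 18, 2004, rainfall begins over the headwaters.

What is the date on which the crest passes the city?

Rainfall begins over the headwaters: Sep 18, 2004.
The upstream gauge peaks: Sep 18, 2004 + 20 days = Oct 8, 2004.
The midstream gauge peaks: Oct 8, 2004 + 6 weeks = Nov 19, 2004.
The flood warning is issued: Nov 19, 2004 + 38 days = Dec 27, 2004.
The crest passes the city: Dec 27, 2004 + 3 weeks = Jan 17, 2005.

Monday, January 17, 2005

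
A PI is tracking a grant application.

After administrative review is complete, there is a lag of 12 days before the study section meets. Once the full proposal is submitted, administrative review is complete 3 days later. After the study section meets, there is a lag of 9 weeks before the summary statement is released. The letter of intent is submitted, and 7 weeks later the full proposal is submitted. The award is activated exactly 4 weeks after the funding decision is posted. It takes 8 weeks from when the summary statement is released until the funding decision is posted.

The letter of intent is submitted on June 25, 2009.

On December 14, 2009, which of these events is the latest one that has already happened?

The summary statement is released

The letter of intent is submitted: Jun 25, 2009.
The full proposal is submitted: Jun 25, 2009 + 7 weeks = Aug 13, 2009.
Administrative review is complete: Aug 13, 2009 + 3 days = Aug 16, 2009.
The study section meets: Aug 16, 2009 + 12 days = Aug 28, 2009.
The summary statement is released: Aug 28, 2009 + 9 weeks = Oct 30, 2009.
The funding decision is posted: Oct 30, 2009 + 8 weeks = Dec 25, 2009.
The award is activated: Dec 25, 2009 + 4 weeks = Jan 22, 2010.
Dec 14, 2009 falls between when the summary statement is released (Oct 30, 2009) and when the funding decision is posted (Dec 25, 2009).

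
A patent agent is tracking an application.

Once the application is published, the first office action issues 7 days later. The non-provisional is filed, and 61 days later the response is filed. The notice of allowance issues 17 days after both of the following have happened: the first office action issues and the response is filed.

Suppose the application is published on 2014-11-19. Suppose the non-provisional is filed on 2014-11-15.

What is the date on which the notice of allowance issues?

The application is published: Nov 19, 2014.
The first office action issues: Nov 19, 2014 + 7 days = Nov 26, 2014.
The non-provisional is filed: Nov 15, 2014.
The response is filed: Nov 15, 2014 + 61 days = Jan 15, 2015.
Both prerequisites met — the first office action issues (Nov 26, 2014), the response is filed (Jan 15, 2015); the later is Jan 15, 2015.
The notice of allowance issues: Jan 15, 2015 + 17 days = Feb 1, 2015.

2015-02-01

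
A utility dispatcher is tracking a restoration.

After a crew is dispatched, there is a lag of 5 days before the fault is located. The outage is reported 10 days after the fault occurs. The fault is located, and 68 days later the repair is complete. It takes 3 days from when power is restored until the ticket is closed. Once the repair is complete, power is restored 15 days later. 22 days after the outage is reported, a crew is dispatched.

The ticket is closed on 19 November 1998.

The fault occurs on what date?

19 July 1998

The ticket is closed: Nov 19, 1998.
Power is restored: Nov 19, 1998 − 3 days = Nov 16, 1998.
The repair is complete: Nov 16, 1998 − 15 days = Nov 1, 1998.
The fault is located: Nov 1, 1998 − 68 days = Aug 25, 1998.
A crew is dispatched: Aug 25, 1998 − 5 days = Aug 20, 1998.
The outage is reported: Aug 20, 1998 − 22 days = Jul 29, 1998.
The fault occurs: Jul 29, 1998 − 10 days = Jul 19, 1998.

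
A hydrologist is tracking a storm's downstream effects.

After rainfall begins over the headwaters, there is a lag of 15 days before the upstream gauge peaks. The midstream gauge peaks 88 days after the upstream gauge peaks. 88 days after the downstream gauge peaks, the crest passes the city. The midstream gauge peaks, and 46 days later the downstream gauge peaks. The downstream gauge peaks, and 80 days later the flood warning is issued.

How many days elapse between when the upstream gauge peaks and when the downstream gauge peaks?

Causal path: the upstream gauge peaks → the midstream gauge peaks → the downstream gauge peaks.
Total delay along the path: 88 + 46 = 134 days.

134 days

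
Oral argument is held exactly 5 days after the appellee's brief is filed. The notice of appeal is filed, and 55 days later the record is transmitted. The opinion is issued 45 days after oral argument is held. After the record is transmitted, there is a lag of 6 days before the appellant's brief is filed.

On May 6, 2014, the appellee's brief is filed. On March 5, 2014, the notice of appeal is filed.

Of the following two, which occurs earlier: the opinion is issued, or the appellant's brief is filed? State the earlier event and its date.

The appellant's brief is filed — May 5, 2014

The appellee's brief is filed: May 6, 2014.
Oral argument is held: May 6, 2014 + 5 days = May 11, 2014.
The opinion is issued: May 11, 2014 + 45 days = Jun 25, 2014.
The notice of appeal is filed: Mar 5, 2014.
The record is transmitted: Mar 5, 2014 + 55 days = Apr 29, 2014.
The appellant's brief is filed: Apr 29, 2014 + 6 days = May 5, 2014.
Comparing: the opinion is issued on Jun 25, 2014 vs the appellant's brief is filed on May 5, 2014. Earlier: the appellant's brief is filed.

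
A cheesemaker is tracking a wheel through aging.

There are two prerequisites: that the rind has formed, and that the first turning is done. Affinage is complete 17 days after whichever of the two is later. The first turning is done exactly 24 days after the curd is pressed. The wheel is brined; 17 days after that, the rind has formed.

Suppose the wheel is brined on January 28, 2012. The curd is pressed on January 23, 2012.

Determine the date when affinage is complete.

The wheel is brined: Jan 28, 2012.
The rind has formed: Jan 28, 2012 + 17 days = Feb 14, 2012.
The curd is pressed: Jan 23, 2012.
The first turning is done: Jan 23, 2012 + 24 days = Feb 16, 2012.
Both prerequisites met — the rind has formed (Feb 14, 2012), the first turning is done (Feb 16, 2012); the later is Feb 16, 2012.
Affinage is complete: Feb 16, 2012 + 17 days = Mar 4, 2012.

March 4, 2012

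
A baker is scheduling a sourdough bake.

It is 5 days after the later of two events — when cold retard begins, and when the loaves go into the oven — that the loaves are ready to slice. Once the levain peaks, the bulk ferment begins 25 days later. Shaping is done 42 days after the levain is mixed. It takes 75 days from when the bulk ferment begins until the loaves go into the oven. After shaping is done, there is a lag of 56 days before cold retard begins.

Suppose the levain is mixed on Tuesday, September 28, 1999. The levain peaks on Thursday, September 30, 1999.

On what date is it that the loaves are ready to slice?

The levain is mixed: Sep 28, 1999.
Shaping is done: Sep 28, 1999 + 42 days = Nov 9, 1999.
Cold retard begins: Nov 9, 1999 + 56 days = Jan 4, 2000.
The levain peaks: Sep 30, 1999.
The bulk ferment begins: Sep 30, 1999 + 25 days = Oct 25, 1999.
The loaves go into the oven: Oct 25, 1999 + 75 days = Jan 8, 2000.
Both prerequisites met — cold retard begins (Jan 4, 2000), the loaves go into the oven (Jan 8, 2000); the later is Jan 8, 2000.
The loaves are ready to slice: Jan 8, 2000 + 5 days = Jan 13, 2000.

Thursday, January 13, 2000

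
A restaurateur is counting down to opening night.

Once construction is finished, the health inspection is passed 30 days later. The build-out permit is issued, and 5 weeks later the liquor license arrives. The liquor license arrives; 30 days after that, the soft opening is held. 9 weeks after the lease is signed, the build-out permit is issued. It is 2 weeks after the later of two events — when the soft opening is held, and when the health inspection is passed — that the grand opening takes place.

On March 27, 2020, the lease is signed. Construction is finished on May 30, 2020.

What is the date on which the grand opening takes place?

The lease is signed: Mar 27, 2020.
The build-out permit is issued: Mar 27, 2020 + 9 weeks = May 29, 2020.
The liquor license arrives: May 29, 2020 + 5 weeks = Jul 3, 2020.
The soft opening is held: Jul 3, 2020 + 30 days = Aug 2, 2020.
Construction is finished: May 30, 2020.
The health inspection is passed: May 30, 2020 + 30 days = Jun 29, 2020.
Both prerequisites met — the soft opening is held (Aug 2, 2020), the health inspection is passed (Jun 29, 2020); the later is Aug 2, 2020.
The grand opening takes place: Aug 2, 2020 + 2 weeks = Aug 16, 2020.

August 16, 2020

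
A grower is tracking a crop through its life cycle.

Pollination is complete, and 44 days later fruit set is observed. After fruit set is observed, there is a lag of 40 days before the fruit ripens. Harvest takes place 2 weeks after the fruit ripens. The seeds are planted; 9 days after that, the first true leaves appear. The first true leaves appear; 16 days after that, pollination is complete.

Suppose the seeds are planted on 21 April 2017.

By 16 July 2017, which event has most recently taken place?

The seeds are planted: Apr 21, 2017.
The first true leaves appear: Apr 21, 2017 + 9 days = Apr 30, 2017.
Pollination is complete: Apr 30, 2017 + 16 days = May 16, 2017.
Fruit set is observed: May 16, 2017 + 44 days = Jun 29, 2017.
The fruit ripens: Jun 29, 2017 + 40 days = Aug 8, 2017.
Harvest takes place: Aug 8, 2017 + 2 weeks = Aug 22, 2017.
Jul 16, 2017 falls between when fruit set is observed (Jun 29, 2017) and when the fruit ripens (Aug 8, 2017).

Fruit set is observed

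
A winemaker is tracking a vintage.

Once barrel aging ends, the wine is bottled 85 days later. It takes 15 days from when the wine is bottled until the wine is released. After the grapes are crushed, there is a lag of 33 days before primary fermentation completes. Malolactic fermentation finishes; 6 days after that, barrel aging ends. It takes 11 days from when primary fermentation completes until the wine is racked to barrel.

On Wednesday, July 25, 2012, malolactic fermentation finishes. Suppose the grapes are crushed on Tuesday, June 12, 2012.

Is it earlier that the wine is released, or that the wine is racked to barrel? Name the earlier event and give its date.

The wine is racked to barrel — Thursday, July 26, 2012

Malolactic fermentation finishes: Jul 25, 2012.
Barrel aging ends: Jul 25, 2012 + 6 days = Jul 31, 2012.
The wine is bottled: Jul 31, 2012 + 85 days = Oct 24, 2012.
The wine is released: Oct 24, 2012 + 15 days = Nov 8, 2012.
The grapes are crushed: Jun 12, 2012.
Primary fermentation completes: Jun 12, 2012 + 33 days = Jul 15, 2012.
The wine is racked to barrel: Jul 15, 2012 + 11 days = Jul 26, 2012.
Comparing: the wine is released on Nov 8, 2012 vs the wine is racked to barrel on Jul 26, 2012. Earlier: the wine is racked to barrel.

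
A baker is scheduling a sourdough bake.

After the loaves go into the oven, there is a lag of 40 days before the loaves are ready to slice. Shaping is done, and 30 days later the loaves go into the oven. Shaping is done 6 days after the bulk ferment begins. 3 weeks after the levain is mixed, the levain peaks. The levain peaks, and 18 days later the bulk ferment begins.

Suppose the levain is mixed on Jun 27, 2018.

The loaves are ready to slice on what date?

Oct 20, 2018

The levain is mixed: Jun 27, 2018.
The levain peaks: Jun 27, 2018 + 3 weeks = Jul 18, 2018.
The bulk ferment begins: Jul 18, 2018 + 18 days = Aug 5, 2018.
Shaping is done: Aug 5, 2018 + 6 days = Aug 11, 2018.
The loaves go into the oven: Aug 11, 2018 + 30 days = Sep 10, 2018.
The loaves are ready to slice: Sep 10, 2018 + 40 days = Oct 20, 2018.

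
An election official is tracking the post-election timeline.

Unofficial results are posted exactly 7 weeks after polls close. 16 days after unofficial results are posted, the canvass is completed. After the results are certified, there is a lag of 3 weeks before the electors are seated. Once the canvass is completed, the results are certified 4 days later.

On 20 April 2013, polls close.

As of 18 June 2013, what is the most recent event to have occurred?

Unofficial results are posted

Polls close: Apr 20, 2013.
Unofficial results are posted: Apr 20, 2013 + 7 weeks = Jun 8, 2013.
The canvass is completed: Jun 8, 2013 + 16 days = Jun 24, 2013.
The results are certified: Jun 24, 2013 + 4 days = Jun 28, 2013.
The electors are seated: Jun 28, 2013 + 3 weeks = Jul 19, 2013.
Jun 18, 2013 falls between when unofficial results are posted (Jun 8, 2013) and when the canvass is completed (Jun 24, 2013).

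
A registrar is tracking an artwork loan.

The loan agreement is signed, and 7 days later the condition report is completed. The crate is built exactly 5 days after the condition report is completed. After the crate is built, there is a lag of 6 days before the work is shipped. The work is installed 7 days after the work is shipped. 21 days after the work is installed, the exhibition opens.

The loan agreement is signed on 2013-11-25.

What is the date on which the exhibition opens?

The loan agreement is signed: Nov 25, 2013.
The condition report is completed: Nov 25, 2013 + 7 days = Dec 2, 2013.
The crate is built: Dec 2, 2013 + 5 days = Dec 7, 2013.
The work is shipped: Dec 7, 2013 + 6 days = Dec 13, 2013.
The work is installed: Dec 13, 2013 + 7 days = Dec 20, 2013.
The exhibition opens: Dec 20, 2013 + 21 days = Jan 10, 2014.

2014-01-10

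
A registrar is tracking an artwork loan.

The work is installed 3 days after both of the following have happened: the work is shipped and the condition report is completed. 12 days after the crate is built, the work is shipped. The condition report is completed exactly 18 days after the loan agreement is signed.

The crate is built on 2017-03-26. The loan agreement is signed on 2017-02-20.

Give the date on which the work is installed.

The crate is built: Mar 26, 2017.
The work is shipped: Mar 26, 2017 + 12 days = Apr 7, 2017.
The loan agreement is signed: Feb 20, 2017.
The condition report is completed: Feb 20, 2017 + 18 days = Mar 10, 2017.
Both prerequisites met — the work is shipped (Apr 7, 2017), the condition report is completed (Mar 10, 2017); the later is Apr 7, 2017.
The work is installed: Apr 7, 2017 + 3 days = Apr 10, 2017.

2017-04-10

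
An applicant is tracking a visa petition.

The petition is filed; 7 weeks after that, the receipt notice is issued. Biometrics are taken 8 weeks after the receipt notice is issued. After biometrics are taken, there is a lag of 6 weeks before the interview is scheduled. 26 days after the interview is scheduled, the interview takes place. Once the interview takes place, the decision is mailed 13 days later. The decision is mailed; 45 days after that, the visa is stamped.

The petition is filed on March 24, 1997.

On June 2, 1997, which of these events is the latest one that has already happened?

The receipt notice is issued

The petition is filed: Mar 24, 1997.
The receipt notice is issued: Mar 24, 1997 + 7 weeks = May 12, 1997.
Biometrics are taken: May 12, 1997 + 8 weeks = Jul 7, 1997.
The interview is scheduled: Jul 7, 1997 + 6 weeks = Aug 18, 1997.
The interview takes place: Aug 18, 1997 + 26 days = Sep 13, 1997.
The decision is mailed: Sep 13, 1997 + 13 days = Sep 26, 1997.
The visa is stamped: Sep 26, 1997 + 45 days = Nov 10, 1997.
Jun 2, 1997 falls between when the receipt notice is issued (May 12, 1997) and when biometrics are taken (Jul 7, 1997).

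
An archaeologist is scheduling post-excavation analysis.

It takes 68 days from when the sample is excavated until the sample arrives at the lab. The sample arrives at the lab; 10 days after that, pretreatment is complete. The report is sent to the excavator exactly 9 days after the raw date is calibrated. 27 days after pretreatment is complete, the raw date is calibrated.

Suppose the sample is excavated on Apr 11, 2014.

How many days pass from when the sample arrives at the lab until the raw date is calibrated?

37 days

Causal path: the sample arrives at the lab → pretreatment is complete → the raw date is calibrated.
Total delay along the path: 10 + 27 = 37 days.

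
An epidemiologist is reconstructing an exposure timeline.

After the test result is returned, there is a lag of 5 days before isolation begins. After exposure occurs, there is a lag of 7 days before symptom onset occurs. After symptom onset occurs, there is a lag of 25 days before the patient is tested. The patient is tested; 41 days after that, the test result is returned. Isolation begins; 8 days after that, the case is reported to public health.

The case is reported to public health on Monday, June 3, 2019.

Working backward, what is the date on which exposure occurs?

The case is reported to public health: Jun 3, 2019.
Isolation begins: Jun 3, 2019 − 8 days = May 26, 2019.
The test result is returned: May 26, 2019 − 5 days = May 21, 2019.
The patient is tested: May 21, 2019 − 41 days = Apr 10, 2019.
Symptom onset occurs: Apr 10, 2019 − 25 days = Mar 16, 2019.
Exposure occurs: Mar 16, 2019 − 7 days = Mar 9, 2019.

Saturday, March 9, 2019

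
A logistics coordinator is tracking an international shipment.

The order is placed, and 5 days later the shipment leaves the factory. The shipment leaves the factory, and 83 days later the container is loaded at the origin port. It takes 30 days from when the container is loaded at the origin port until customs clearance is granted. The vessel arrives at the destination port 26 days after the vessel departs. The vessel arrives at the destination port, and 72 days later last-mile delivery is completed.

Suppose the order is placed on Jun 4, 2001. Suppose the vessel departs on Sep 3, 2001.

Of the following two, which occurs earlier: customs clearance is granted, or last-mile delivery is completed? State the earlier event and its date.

The order is placed: Jun 4, 2001.
The shipment leaves the factory: Jun 4, 2001 + 5 days = Jun 9, 2001.
The container is loaded at the origin port: Jun 9, 2001 + 83 days = Aug 31, 2001.
Customs clearance is granted: Aug 31, 2001 + 30 days = Sep 30, 2001.
The vessel departs: Sep 3, 2001.
The vessel arrives at the destination port: Sep 3, 2001 + 26 days = Sep 29, 2001.
Last-mile delivery is completed: Sep 29, 2001 + 72 days = Dec 10, 2001.
Comparing: customs clearance is granted on Sep 30, 2001 vs last-mile delivery is completed on Dec 10, 2001. Earlier: customs clearance is granted.

Customs clearance is granted — Sep 30, 2001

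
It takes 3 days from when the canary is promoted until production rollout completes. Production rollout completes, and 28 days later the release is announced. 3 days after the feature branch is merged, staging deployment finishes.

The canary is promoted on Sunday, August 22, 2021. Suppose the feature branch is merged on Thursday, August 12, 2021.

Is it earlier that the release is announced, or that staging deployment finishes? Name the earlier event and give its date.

Staging deployment finishes — Sunday, August 15, 2021

The canary is promoted: Aug 22, 2021.
Production rollout completes: Aug 22, 2021 + 3 days = Aug 25, 2021.
The release is announced: Aug 25, 2021 + 28 days = Sep 22, 2021.
The feature branch is merged: Aug 12, 2021.
Staging deployment finishes: Aug 12, 2021 + 3 days = Aug 15, 2021.
Comparing: the release is announced on Sep 22, 2021 vs staging deployment finishes on Aug 15, 2021. Earlier: staging deployment finishes.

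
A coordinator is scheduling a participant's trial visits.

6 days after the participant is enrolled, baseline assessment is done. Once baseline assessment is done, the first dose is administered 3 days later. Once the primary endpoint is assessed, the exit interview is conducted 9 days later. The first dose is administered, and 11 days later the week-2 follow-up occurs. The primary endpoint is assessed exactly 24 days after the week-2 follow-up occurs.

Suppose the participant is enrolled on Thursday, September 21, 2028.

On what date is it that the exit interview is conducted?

Monday, November 13, 2028

The participant is enrolled: Sep 21, 2028.
Baseline assessment is done: Sep 21, 2028 + 6 days = Sep 27, 2028.
The first dose is administered: Sep 27, 2028 + 3 days = Sep 30, 2028.
The week-2 follow-up occurs: Sep 30, 2028 + 11 days = Oct 11, 2028.
The primary endpoint is assessed: Oct 11, 2028 + 24 days = Nov 4, 2028.
The exit interview is conducted: Nov 4, 2028 + 9 days = Nov 13, 2028.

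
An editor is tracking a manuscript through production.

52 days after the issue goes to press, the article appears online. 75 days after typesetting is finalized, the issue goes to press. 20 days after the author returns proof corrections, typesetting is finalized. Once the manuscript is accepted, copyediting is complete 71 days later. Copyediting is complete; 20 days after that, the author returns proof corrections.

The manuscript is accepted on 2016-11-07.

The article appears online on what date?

The manuscript is accepted: Nov 7, 2016.
Copyediting is complete: Nov 7, 2016 + 71 days = Jan 17, 2017.
The author returns proof corrections: Jan 17, 2017 + 20 days = Feb 6, 2017.
Typesetting is finalized: Feb 6, 2017 + 20 days = Feb 26, 2017.
The issue goes to press: Feb 26, 2017 + 75 days = May 12, 2017.
The article appears online: May 12, 2017 + 52 days = Jul 3, 2017.

2017-07-03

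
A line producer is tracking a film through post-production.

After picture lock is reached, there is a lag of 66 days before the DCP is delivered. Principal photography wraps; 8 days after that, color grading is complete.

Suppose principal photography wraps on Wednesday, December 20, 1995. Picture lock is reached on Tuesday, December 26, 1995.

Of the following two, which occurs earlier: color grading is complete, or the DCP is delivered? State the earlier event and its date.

Principal photography wraps: Dec 20, 1995.
Color grading is complete: Dec 20, 1995 + 8 days = Dec 28, 1995.
Picture lock is reached: Dec 26, 1995.
The DCP is delivered: Dec 26, 1995 + 66 days = Mar 1, 1996.
Comparing: color grading is complete on Dec 28, 1995 vs the DCP is delivered on Mar 1, 1996. Earlier: color grading is complete.

Color grading is complete — Thursday, December 28, 1995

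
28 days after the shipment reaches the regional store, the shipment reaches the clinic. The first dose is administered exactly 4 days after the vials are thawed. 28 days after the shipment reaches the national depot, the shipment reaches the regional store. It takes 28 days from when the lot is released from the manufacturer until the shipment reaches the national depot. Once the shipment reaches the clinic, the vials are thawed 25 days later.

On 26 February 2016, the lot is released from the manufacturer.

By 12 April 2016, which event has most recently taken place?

The shipment reaches the national depot

The lot is released from the manufacturer: Feb 26, 2016.
The shipment reaches the national depot: Feb 26, 2016 + 28 days = Mar 25, 2016.
The shipment reaches the regional store: Mar 25, 2016 + 28 days = Apr 22, 2016.
The shipment reaches the clinic: Apr 22, 2016 + 28 days = May 20, 2016.
The vials are thawed: May 20, 2016 + 25 days = Jun 14, 2016.
The first dose is administered: Jun 14, 2016 + 4 days = Jun 18, 2016.
Apr 12, 2016 falls between when the shipment reaches the national depot (Mar 25, 2016) and when the shipment reaches the regional store (Apr 22, 2016).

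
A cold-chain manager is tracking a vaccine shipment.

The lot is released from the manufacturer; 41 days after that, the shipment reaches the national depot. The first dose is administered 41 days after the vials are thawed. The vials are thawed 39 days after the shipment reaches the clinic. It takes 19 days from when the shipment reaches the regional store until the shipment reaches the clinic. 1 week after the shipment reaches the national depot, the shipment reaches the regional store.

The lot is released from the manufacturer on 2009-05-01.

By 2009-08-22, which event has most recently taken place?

The vials are thawed

The lot is released from the manufacturer: May 1, 2009.
The shipment reaches the national depot: May 1, 2009 + 41 days = Jun 11, 2009.
The shipment reaches the regional store: Jun 11, 2009 + 1 week = Jun 18, 2009.
The shipment reaches the clinic: Jun 18, 2009 + 19 days = Jul 7, 2009.
The vials are thawed: Jul 7, 2009 + 39 days = Aug 15, 2009.
The first dose is administered: Aug 15, 2009 + 41 days = Sep 25, 2009.
Aug 22, 2009 falls between when the vials are thawed (Aug 15, 2009) and when the first dose is administered (Sep 25, 2009).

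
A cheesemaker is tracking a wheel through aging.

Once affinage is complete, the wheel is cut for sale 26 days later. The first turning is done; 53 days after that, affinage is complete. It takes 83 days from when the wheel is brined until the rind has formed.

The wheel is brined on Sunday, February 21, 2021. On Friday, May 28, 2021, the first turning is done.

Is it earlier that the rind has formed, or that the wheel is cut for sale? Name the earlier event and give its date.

The rind has formed — Saturday, May 15, 2021

The wheel is brined: Feb 21, 2021.
The rind has formed: Feb 21, 2021 + 83 days = May 15, 2021.
The first turning is done: May 28, 2021.
Affinage is complete: May 28, 2021 + 53 days = Jul 20, 2021.
The wheel is cut for sale: Jul 20, 2021 + 26 days = Aug 15, 2021.
Comparing: the rind has formed on May 15, 2021 vs the wheel is cut for sale on Aug 15, 2021. Earlier: the rind has formed.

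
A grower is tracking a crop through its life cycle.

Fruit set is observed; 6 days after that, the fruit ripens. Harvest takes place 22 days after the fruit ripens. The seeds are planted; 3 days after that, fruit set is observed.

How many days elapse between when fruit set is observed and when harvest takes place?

Causal path: fruit set is observed → the fruit ripens → harvest takes place.
Total delay along the path: 6 + 22 = 28 days.

28 days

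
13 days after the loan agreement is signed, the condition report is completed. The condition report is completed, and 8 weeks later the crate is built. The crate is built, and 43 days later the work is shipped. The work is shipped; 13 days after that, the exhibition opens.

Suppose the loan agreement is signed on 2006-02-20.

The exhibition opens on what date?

2006-06-25

The loan agreement is signed: Feb 20, 2006.
The condition report is completed: Feb 20, 2006 + 13 days = Mar 5, 2006.
The crate is built: Mar 5, 2006 + 8 weeks = Apr 30, 2006.
The work is shipped: Apr 30, 2006 + 43 days = Jun 12, 2006.
The exhibition opens: Jun 12, 2006 + 13 days = Jun 25, 2006.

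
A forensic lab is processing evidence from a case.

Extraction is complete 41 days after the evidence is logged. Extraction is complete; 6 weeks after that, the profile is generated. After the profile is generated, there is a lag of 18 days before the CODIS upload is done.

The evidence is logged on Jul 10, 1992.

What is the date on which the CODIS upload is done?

Oct 19, 1992

The evidence is logged: Jul 10, 1992.
Extraction is complete: Jul 10, 1992 + 41 days = Aug 20, 1992.
The profile is generated: Aug 20, 1992 + 6 weeks = Oct 1, 1992.
The CODIS upload is done: Oct 1, 1992 + 18 days = Oct 19, 1992.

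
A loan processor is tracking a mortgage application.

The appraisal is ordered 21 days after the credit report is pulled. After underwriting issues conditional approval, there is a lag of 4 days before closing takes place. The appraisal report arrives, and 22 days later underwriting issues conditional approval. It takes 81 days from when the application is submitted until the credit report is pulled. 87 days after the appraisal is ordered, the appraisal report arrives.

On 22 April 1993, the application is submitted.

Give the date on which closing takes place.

23 November 1993

The application is submitted: Apr 22, 1993.
The credit report is pulled: Apr 22, 1993 + 81 days = Jul 12, 1993.
The appraisal is ordered: Jul 12, 1993 + 21 days = Aug 2, 1993.
The appraisal report arrives: Aug 2, 1993 + 87 days = Oct 28, 1993.
Underwriting issues conditional approval: Oct 28, 1993 + 22 days = Nov 19, 1993.
Closing takes place: Nov 19, 1993 + 4 days = Nov 23, 1993.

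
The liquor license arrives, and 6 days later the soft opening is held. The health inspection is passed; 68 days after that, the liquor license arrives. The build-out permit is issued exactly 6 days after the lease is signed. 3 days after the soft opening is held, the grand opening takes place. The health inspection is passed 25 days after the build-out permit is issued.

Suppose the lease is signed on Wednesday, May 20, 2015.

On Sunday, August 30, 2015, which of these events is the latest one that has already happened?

The lease is signed: May 20, 2015.
The build-out permit is issued: May 20, 2015 + 6 days = May 26, 2015.
The health inspection is passed: May 26, 2015 + 25 days = Jun 20, 2015.
The liquor license arrives: Jun 20, 2015 + 68 days = Aug 27, 2015.
The soft opening is held: Aug 27, 2015 + 6 days = Sep 2, 2015.
The grand opening takes place: Sep 2, 2015 + 3 days = Sep 5, 2015.
Aug 30, 2015 falls between when the liquor license arrives (Aug 27, 2015) and when the soft opening is held (Sep 2, 2015).

The liquor license arrives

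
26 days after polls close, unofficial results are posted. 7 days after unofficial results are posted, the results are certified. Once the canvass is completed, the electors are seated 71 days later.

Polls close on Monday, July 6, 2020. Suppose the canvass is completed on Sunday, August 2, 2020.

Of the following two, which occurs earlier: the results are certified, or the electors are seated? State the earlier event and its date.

The results are certified — Saturday, August 8, 2020

Polls close: Jul 6, 2020.
Unofficial results are posted: Jul 6, 2020 + 26 days = Aug 1, 2020.
The results are certified: Aug 1, 2020 + 7 days = Aug 8, 2020.
The canvass is completed: Aug 2, 2020.
The electors are seated: Aug 2, 2020 + 71 days = Oct 12, 2020.
Comparing: the results are certified on Aug 8, 2020 vs the electors are seated on Oct 12, 2020. Earlier: the results are certified.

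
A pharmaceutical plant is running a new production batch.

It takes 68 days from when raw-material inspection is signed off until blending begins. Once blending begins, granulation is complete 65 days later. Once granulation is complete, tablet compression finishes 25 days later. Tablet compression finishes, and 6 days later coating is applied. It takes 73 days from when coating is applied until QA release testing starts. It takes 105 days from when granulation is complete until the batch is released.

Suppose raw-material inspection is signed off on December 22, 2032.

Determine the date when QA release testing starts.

August 16, 2033

Raw-material inspection is signed off: Dec 22, 2032.
Blending begins: Dec 22, 2032 + 68 days = Feb 28, 2033.
Granulation is complete: Feb 28, 2033 + 65 days = May 4, 2033.
Tablet compression finishes: May 4, 2033 + 25 days = May 29, 2033.
Coating is applied: May 29, 2033 + 6 days = Jun 4, 2033.
QA release testing starts: Jun 4, 2033 + 73 days = Aug 16, 2033.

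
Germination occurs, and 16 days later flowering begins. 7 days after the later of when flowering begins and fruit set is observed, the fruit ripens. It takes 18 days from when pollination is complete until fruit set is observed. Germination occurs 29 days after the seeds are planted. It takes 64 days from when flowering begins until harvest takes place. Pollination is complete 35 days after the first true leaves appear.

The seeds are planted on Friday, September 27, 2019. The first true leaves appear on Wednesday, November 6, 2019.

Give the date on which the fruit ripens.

The seeds are planted: Sep 27, 2019.
Germination occurs: Sep 27, 2019 + 29 days = Oct 26, 2019.
Flowering begins: Oct 26, 2019 + 16 days = Nov 11, 2019.
The first true leaves appear: Nov 6, 2019.
Pollination is complete: Nov 6, 2019 + 35 days = Dec 11, 2019.
Fruit set is observed: Dec 11, 2019 + 18 days = Dec 29, 2019.
Both prerequisites met — flowering begins (Nov 11, 2019), fruit set is observed (Dec 29, 2019); the later is Dec 29, 2019.
The fruit ripens: Dec 29, 2019 + 7 days = Jan 5, 2020.

Sunday, January 5, 2020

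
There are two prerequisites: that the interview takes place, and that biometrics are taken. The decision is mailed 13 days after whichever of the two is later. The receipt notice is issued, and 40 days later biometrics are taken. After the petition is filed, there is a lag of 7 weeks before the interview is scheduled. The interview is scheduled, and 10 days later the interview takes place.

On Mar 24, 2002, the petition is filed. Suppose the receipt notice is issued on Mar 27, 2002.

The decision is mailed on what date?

The petition is filed: Mar 24, 2002.
The interview is scheduled: Mar 24, 2002 + 7 weeks = May 12, 2002.
The interview takes place: May 12, 2002 + 10 days = May 22, 2002.
The receipt notice is issued: Mar 27, 2002.
Biometrics are taken: Mar 27, 2002 + 40 days = May 6, 2002.
Both prerequisites met — the interview takes place (May 22, 2002), biometrics are taken (May 6, 2002); the later is May 22, 2002.
The decision is mailed: May 22, 2002 + 13 days = Jun 4, 2002.

Jun 4, 2002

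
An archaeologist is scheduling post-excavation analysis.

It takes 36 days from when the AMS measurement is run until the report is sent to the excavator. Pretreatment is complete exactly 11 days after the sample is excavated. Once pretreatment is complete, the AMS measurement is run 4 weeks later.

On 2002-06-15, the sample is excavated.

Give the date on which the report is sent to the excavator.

2002-08-29

The sample is excavated: Jun 15, 2002.
Pretreatment is complete: Jun 15, 2002 + 11 days = Jun 26, 2002.
The AMS measurement is run: Jun 26, 2002 + 4 weeks = Jul 24, 2002.
The report is sent to the excavator: Jul 24, 2002 + 36 days = Aug 29, 2002.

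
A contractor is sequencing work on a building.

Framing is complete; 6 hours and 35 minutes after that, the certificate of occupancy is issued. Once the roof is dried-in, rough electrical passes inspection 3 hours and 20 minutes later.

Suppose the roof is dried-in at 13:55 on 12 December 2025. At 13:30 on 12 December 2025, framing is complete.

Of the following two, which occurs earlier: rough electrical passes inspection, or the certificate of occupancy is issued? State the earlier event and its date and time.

Rough electrical passes inspection — 17:15 on 12 December 2025

The roof is dried-in: 13:55 Dec 12, 2025.
Rough electrical passes inspection: 13:55 Dec 12, 2025 + 3h20m = 17:15 Dec 12, 2025.
Framing is complete: 13:30 Dec 12, 2025.
The certificate of occupancy is issued: 13:30 Dec 12, 2025 + 6h35m = 20:05 Dec 12, 2025.
Comparing: rough electrical passes inspection at 17:15 Dec 12, 2025 vs the certificate of occupancy is issued at 20:05 Dec 12, 2025. Earlier: rough electrical passes inspection.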